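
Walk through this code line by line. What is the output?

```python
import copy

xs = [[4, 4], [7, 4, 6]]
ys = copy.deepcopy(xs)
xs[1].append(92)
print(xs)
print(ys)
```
[[4, 4], [7, 4, 6, 92]]
[[4, 4], [7, 4, 6]]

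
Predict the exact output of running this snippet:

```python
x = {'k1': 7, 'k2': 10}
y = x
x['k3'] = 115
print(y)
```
{'k1': 7, 'k2': 10, 'k3': 115}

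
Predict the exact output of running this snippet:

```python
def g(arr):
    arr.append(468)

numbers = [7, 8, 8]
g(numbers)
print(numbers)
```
[7, 8, 8, 468]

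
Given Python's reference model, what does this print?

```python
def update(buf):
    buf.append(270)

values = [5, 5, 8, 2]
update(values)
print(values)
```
[5, 5, 8, 2, 270]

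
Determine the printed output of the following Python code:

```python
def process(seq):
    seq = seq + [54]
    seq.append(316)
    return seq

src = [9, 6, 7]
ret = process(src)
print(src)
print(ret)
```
[9, 6, 7]
[9, 6, 7, 54, 316]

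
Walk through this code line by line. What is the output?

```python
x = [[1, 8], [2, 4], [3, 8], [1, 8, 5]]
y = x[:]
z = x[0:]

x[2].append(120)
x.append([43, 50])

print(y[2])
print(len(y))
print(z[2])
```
[3, 8, 120]
4
[3, 8, 120]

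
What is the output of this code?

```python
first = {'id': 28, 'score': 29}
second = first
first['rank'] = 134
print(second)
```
{'id': 28, 'score': 29, 'rank': 134}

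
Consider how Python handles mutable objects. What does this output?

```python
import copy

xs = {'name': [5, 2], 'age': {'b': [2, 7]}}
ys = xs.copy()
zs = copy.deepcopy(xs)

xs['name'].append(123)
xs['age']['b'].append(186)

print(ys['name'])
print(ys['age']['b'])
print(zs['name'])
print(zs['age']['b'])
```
[5, 2, 123]
[2, 7, 186]
[5, 2]
[2, 7]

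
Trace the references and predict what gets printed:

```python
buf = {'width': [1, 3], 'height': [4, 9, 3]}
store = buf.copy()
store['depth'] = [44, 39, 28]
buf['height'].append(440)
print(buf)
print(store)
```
{'width': [1, 3], 'height': [4, 9, 3, 440]}
{'width': [1, 3], 'height': [4, 9, 3, 440], 'depth': [44, 39, 28]}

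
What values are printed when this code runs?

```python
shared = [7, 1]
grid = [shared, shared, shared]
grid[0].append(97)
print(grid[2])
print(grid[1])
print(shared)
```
[7, 1, 97]
[7, 1, 97]
[7, 1, 97]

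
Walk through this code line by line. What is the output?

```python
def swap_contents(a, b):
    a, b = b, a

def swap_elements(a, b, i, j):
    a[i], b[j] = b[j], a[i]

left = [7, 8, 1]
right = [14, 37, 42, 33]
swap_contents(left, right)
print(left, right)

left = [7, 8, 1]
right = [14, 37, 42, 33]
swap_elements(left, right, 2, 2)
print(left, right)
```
[7, 8, 1] [14, 37, 42, 33]
[7, 8, 42] [14, 37, 1, 33]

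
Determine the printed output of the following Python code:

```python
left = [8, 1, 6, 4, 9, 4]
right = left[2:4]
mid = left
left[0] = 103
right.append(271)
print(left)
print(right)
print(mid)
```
[103, 1, 6, 4, 9, 4]
[6, 4, 271]
[103, 1, 6, 4, 9, 4]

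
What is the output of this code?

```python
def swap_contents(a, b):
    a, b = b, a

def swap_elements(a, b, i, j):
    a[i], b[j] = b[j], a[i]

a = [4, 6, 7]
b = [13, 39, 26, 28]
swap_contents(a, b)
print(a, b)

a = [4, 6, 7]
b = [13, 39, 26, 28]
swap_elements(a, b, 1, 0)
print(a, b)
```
[4, 6, 7] [13, 39, 26, 28]
[4, 13, 7] [6, 39, 26, 28]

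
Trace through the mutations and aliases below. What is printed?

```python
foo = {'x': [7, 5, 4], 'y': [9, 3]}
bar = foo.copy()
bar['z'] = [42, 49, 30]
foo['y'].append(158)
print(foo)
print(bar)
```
{'x': [7, 5, 4], 'y': [9, 3, 158]}
{'x': [7, 5, 4], 'y': [9, 3, 158], 'z': [42, 49, 30]}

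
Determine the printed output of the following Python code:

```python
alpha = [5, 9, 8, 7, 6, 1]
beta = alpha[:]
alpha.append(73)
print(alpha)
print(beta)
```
[5, 9, 8, 7, 6, 1, 73]
[5, 9, 8, 7, 6, 1]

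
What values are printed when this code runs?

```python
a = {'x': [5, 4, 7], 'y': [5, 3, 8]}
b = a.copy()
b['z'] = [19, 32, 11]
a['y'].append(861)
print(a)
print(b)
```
{'x': [5, 4, 7], 'y': [5, 3, 8, 861]}
{'x': [5, 4, 7], 'y': [5, 3, 8, 861], 'z': [19, 32, 11]}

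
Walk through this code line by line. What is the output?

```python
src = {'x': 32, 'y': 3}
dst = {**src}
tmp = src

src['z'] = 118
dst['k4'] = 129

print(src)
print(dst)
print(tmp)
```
{'x': 32, 'y': 3, 'z': 118}
{'x': 32, 'y': 3, 'k4': 129}
{'x': 32, 'y': 3, 'z': 118}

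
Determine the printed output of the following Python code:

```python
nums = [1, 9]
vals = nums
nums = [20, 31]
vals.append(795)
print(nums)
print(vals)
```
[20, 31]
[1, 9, 795]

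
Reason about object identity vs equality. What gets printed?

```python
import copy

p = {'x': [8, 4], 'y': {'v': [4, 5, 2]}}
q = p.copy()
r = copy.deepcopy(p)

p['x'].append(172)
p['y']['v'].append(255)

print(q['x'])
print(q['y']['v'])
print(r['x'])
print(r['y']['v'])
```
[8, 4, 172]
[4, 5, 2, 255]
[8, 4]
[4, 5, 2]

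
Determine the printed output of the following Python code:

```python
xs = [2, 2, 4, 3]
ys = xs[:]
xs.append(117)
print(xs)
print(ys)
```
[2, 2, 4, 3, 117]
[2, 2, 4, 3]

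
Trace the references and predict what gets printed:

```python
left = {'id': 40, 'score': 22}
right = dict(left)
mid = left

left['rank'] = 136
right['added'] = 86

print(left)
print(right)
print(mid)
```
{'id': 40, 'score': 22, 'rank': 136}
{'id': 40, 'score': 22, 'added': 86}
{'id': 40, 'score': 22, 'rank': 136}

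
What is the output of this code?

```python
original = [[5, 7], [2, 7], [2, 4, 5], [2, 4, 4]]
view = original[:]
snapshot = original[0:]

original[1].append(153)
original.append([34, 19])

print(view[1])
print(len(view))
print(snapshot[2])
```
[2, 7, 153]
4
[2, 4, 5]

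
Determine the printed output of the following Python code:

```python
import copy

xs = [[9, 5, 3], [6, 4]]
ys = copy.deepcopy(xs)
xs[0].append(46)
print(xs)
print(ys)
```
[[9, 5, 3, 46], [6, 4]]
[[9, 5, 3], [6, 4]]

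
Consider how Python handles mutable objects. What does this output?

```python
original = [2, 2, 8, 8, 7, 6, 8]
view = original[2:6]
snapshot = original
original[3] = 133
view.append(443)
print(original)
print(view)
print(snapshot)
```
[2, 2, 8, 133, 7, 6, 8]
[8, 8, 7, 6, 443]
[2, 2, 8, 133, 7, 6, 8]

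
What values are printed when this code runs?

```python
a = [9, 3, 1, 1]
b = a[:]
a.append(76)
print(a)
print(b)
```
[9, 3, 1, 1, 76]
[9, 3, 1, 1]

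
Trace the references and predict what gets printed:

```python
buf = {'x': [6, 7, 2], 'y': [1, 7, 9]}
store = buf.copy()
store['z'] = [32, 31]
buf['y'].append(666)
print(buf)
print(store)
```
{'x': [6, 7, 2], 'y': [1, 7, 9, 666]}
{'x': [6, 7, 2], 'y': [1, 7, 9, 666], 'z': [32, 31]}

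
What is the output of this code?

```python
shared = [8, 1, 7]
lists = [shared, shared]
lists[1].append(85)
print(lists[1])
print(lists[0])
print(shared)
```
[8, 1, 7, 85]
[8, 1, 7, 85]
[8, 1, 7, 85]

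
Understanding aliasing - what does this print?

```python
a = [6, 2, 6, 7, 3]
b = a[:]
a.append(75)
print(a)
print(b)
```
[6, 2, 6, 7, 3, 75]
[6, 2, 6, 7, 3]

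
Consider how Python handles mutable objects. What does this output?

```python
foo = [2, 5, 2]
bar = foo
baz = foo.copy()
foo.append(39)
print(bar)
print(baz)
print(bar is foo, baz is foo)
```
[2, 5, 2, 39]
[2, 5, 2]
True False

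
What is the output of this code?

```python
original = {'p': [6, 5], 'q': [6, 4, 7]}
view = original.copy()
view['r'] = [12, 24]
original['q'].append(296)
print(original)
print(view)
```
{'p': [6, 5], 'q': [6, 4, 7, 296]}
{'p': [6, 5], 'q': [6, 4, 7, 296], 'r': [12, 24]}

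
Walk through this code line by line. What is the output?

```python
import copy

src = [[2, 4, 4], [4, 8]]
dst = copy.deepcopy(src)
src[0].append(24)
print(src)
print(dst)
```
[[2, 4, 4, 24], [4, 8]]
[[2, 4, 4], [4, 8]]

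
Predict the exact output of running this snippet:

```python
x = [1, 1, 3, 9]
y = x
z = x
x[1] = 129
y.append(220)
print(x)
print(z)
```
[1, 129, 3, 9, 220]
[1, 129, 3, 9, 220]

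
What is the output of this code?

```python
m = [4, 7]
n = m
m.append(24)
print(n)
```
[4, 7, 24]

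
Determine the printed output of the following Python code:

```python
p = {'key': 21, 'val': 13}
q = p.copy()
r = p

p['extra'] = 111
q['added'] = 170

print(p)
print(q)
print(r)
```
{'key': 21, 'val': 13, 'extra': 111}
{'key': 21, 'val': 13, 'added': 170}
{'key': 21, 'val': 13, 'extra': 111}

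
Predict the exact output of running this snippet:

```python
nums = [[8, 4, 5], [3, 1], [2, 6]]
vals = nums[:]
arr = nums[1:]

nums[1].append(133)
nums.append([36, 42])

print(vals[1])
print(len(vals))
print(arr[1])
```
[3, 1, 133]
3
[2, 6]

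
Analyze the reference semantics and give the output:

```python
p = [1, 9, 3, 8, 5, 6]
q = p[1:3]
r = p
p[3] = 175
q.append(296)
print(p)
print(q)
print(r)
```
[1, 9, 3, 175, 5, 6]
[9, 3, 296]
[1, 9, 3, 175, 5, 6]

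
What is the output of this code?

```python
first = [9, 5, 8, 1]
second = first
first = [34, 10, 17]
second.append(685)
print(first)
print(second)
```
[34, 10, 17]
[9, 5, 8, 1, 685]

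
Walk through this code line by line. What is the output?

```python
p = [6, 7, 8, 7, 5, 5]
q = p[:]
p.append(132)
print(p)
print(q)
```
[6, 7, 8, 7, 5, 5, 132]
[6, 7, 8, 7, 5, 5]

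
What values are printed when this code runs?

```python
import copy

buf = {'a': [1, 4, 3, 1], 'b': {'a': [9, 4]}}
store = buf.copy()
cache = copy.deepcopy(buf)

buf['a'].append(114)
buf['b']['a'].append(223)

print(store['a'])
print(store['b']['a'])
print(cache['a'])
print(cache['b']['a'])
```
[1, 4, 3, 1, 114]
[9, 4, 223]
[1, 4, 3, 1]
[9, 4]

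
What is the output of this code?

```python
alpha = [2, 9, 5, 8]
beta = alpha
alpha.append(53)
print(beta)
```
[2, 9, 5, 8, 53]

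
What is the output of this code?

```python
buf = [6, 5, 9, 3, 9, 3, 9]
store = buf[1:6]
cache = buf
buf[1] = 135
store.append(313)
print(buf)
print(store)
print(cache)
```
[6, 135, 9, 3, 9, 3, 9]
[5, 9, 3, 9, 3, 313]
[6, 135, 9, 3, 9, 3, 9]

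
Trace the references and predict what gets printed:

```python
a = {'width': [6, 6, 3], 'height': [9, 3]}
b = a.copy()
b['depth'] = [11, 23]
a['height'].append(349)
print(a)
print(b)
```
{'width': [6, 6, 3], 'height': [9, 3, 349]}
{'width': [6, 6, 3], 'height': [9, 3, 349], 'depth': [11, 23]}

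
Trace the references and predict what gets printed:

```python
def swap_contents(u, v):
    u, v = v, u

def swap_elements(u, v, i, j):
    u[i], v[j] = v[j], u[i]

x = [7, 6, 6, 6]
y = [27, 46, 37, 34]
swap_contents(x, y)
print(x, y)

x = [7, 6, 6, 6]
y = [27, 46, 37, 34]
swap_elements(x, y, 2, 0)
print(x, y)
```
[7, 6, 6, 6] [27, 46, 37, 34]
[7, 6, 27, 6] [6, 46, 37, 34]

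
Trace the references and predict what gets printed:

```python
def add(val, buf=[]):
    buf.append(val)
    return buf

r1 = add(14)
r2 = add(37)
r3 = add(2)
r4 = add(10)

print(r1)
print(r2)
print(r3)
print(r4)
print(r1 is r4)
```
[14, 37, 2, 10]
[14, 37, 2, 10]
[14, 37, 2, 10]
[14, 37, 2, 10]
True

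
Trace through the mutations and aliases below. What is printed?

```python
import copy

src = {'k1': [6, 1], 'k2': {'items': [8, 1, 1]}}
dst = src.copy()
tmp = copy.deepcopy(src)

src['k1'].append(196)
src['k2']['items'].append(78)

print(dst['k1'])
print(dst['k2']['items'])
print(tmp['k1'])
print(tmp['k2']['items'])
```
[6, 1, 196]
[8, 1, 1, 78]
[6, 1]
[8, 1, 1]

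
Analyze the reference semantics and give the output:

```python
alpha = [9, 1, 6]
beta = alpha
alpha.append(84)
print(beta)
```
[9, 1, 6, 84]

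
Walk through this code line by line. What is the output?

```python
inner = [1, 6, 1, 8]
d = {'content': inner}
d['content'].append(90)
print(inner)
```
[1, 6, 1, 8, 90]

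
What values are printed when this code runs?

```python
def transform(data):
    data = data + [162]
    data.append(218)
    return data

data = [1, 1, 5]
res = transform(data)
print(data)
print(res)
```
[1, 1, 5]
[1, 1, 5, 162, 218]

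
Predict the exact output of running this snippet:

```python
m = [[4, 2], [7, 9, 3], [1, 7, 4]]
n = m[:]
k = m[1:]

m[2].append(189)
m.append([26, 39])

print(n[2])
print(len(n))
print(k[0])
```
[1, 7, 4, 189]
3
[7, 9, 3]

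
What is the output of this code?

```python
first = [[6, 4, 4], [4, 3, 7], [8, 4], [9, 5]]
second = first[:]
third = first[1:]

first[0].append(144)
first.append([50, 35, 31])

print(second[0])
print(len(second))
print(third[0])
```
[6, 4, 4, 144]
4
[4, 3, 7]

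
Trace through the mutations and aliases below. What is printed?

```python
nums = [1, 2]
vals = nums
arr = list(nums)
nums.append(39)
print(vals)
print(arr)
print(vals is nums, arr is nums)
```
[1, 2, 39]
[1, 2]
True False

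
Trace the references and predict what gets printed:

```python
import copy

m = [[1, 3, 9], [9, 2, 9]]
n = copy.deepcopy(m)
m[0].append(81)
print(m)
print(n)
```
[[1, 3, 9, 81], [9, 2, 9]]
[[1, 3, 9], [9, 2, 9]]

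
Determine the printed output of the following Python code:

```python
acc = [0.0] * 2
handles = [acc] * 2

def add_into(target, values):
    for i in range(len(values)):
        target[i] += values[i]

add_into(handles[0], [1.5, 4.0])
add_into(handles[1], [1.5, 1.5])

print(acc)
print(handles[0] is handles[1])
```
[3.0, 5.5]
True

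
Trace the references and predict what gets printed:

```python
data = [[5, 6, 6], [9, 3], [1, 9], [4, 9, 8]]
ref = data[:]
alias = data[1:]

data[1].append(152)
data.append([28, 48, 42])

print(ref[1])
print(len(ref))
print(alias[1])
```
[9, 3, 152]
4
[1, 9]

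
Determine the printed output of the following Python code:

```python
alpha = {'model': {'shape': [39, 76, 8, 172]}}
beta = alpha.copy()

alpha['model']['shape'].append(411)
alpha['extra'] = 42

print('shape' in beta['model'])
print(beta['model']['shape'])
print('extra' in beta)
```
True
[39, 76, 8, 172, 411]
False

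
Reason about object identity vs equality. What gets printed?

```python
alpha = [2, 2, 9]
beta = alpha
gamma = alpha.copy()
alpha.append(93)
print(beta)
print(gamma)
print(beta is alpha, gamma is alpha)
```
[2, 2, 9, 93]
[2, 2, 9]
True False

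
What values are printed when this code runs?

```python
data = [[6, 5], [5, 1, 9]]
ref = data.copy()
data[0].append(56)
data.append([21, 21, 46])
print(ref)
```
[[6, 5, 56], [5, 1, 9]]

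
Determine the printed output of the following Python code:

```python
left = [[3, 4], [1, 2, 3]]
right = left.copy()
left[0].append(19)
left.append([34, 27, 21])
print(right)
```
[[3, 4, 19], [1, 2, 3]]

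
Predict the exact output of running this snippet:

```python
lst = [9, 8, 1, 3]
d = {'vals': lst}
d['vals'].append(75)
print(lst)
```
[9, 8, 1, 3, 75]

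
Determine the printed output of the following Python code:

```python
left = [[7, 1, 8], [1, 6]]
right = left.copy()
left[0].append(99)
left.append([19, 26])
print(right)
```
[[7, 1, 8, 99], [1, 6]]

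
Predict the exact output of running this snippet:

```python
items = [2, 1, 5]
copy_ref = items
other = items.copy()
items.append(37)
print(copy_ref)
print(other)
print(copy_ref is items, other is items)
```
[2, 1, 5, 37]
[2, 1, 5]
True False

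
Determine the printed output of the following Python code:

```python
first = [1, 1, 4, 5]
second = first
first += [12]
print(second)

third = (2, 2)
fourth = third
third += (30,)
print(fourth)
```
[1, 1, 4, 5, 12]
(2, 2)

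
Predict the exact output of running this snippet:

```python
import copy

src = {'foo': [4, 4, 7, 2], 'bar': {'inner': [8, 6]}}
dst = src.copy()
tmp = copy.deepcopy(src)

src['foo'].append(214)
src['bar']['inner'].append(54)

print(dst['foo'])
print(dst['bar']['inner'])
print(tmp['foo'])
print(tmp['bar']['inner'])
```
[4, 4, 7, 2, 214]
[8, 6, 54]
[4, 4, 7, 2]
[8, 6]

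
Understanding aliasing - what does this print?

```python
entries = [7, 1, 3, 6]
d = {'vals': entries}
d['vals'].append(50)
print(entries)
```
[7, 1, 3, 6, 50]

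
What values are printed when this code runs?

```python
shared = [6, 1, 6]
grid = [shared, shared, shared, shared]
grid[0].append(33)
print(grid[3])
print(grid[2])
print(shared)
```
[6, 1, 6, 33]
[6, 1, 6, 33]
[6, 1, 6, 33]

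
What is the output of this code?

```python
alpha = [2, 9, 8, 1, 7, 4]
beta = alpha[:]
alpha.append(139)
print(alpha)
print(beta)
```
[2, 9, 8, 1, 7, 4, 139]
[2, 9, 8, 1, 7, 4]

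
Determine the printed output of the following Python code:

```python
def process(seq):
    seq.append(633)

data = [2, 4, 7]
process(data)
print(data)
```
[2, 4, 7, 633]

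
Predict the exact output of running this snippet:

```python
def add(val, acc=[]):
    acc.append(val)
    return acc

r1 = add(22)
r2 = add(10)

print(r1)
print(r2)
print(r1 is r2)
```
[22, 10]
[22, 10]
True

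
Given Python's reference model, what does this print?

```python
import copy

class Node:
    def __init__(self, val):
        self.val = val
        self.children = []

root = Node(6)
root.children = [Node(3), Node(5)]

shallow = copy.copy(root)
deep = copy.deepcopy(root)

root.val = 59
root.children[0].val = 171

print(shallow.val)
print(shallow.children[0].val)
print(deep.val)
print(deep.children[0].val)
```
6
171
6
3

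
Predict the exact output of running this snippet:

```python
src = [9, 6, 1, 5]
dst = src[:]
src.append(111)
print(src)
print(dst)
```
[9, 6, 1, 5, 111]
[9, 6, 1, 5]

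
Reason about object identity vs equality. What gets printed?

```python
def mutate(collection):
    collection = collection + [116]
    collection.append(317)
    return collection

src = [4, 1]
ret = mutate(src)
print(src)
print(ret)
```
[4, 1]
[4, 1, 116, 317]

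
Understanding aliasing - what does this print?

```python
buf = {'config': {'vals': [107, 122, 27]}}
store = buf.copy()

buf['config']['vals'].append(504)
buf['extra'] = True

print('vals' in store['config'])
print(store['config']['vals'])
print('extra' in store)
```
True
[107, 122, 27, 504]
False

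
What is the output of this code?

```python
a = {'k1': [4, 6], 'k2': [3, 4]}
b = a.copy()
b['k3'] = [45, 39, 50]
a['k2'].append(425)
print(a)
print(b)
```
{'k1': [4, 6], 'k2': [3, 4, 425]}
{'k1': [4, 6], 'k2': [3, 4, 425], 'k3': [45, 39, 50]}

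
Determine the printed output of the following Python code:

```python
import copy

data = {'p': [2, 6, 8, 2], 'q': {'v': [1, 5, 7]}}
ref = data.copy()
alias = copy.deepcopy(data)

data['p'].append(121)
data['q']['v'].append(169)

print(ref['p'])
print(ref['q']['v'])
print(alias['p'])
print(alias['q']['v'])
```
[2, 6, 8, 2, 121]
[1, 5, 7, 169]
[2, 6, 8, 2]
[1, 5, 7]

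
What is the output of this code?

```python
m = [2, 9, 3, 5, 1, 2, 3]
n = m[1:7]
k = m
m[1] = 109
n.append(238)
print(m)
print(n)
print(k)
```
[2, 109, 3, 5, 1, 2, 3]
[9, 3, 5, 1, 2, 3, 238]
[2, 109, 3, 5, 1, 2, 3]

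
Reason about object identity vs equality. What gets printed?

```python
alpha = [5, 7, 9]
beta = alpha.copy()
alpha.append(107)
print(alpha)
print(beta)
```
[5, 7, 9, 107]
[5, 7, 9]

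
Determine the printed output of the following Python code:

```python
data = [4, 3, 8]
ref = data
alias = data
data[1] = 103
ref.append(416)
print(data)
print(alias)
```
[4, 103, 8, 416]
[4, 103, 8, 416]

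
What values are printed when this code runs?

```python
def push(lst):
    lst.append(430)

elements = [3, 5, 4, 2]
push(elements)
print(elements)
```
[3, 5, 4, 2, 430]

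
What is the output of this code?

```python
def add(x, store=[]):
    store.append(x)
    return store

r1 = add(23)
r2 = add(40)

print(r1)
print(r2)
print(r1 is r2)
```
[23, 40]
[23, 40]
True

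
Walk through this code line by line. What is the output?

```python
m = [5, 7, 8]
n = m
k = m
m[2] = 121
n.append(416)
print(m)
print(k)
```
[5, 7, 121, 416]
[5, 7, 121, 416]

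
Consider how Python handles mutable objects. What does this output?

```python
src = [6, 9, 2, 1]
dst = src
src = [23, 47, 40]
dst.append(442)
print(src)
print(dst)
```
[23, 47, 40]
[6, 9, 2, 1, 442]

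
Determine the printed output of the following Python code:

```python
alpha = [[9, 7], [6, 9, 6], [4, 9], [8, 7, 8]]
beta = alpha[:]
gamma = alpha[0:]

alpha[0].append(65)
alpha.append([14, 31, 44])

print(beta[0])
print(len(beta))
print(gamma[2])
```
[9, 7, 65]
4
[4, 9]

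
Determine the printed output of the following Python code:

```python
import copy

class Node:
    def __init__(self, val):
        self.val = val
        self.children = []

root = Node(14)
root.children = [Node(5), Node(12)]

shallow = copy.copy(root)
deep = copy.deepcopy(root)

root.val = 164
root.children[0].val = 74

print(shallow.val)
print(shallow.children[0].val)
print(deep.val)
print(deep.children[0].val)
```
14
74
14
5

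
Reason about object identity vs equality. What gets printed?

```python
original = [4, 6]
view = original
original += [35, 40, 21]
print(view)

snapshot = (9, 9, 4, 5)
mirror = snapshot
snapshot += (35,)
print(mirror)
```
[4, 6, 35, 40, 21]
(9, 9, 4, 5)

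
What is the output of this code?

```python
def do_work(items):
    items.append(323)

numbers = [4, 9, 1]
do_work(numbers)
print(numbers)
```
[4, 9, 1, 323]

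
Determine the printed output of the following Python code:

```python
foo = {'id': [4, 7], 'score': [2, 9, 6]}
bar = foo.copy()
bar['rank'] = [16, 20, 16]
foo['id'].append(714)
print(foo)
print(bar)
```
{'id': [4, 7, 714], 'score': [2, 9, 6]}
{'id': [4, 7, 714], 'score': [2, 9, 6], 'rank': [16, 20, 16]}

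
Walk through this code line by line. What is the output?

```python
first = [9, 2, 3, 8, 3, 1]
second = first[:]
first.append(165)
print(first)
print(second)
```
[9, 2, 3, 8, 3, 1, 165]
[9, 2, 3, 8, 3, 1]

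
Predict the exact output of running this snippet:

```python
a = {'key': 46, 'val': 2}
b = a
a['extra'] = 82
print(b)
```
{'key': 46, 'val': 2, 'extra': 82}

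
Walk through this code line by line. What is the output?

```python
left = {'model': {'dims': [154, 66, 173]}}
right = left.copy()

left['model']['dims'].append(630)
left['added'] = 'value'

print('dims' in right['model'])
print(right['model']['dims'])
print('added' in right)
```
True
[154, 66, 173, 630]
False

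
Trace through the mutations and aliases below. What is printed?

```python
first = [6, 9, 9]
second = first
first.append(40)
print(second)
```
[6, 9, 9, 40]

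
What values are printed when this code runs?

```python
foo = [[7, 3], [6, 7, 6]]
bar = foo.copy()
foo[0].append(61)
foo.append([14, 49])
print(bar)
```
[[7, 3, 61], [6, 7, 6]]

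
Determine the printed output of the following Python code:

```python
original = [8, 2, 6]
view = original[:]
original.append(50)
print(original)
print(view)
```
[8, 2, 6, 50]
[8, 2, 6]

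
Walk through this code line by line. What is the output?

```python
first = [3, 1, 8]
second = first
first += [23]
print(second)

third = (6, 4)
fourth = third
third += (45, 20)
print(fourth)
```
[3, 1, 8, 23]
(6, 4)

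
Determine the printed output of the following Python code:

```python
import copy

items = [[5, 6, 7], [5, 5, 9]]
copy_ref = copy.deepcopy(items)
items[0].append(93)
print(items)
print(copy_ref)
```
[[5, 6, 7, 93], [5, 5, 9]]
[[5, 6, 7], [5, 5, 9]]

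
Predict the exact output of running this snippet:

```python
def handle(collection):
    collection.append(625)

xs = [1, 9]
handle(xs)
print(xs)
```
[1, 9, 625]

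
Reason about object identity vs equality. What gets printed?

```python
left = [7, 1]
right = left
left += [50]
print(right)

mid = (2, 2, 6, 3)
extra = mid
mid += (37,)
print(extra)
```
[7, 1, 50]
(2, 2, 6, 3)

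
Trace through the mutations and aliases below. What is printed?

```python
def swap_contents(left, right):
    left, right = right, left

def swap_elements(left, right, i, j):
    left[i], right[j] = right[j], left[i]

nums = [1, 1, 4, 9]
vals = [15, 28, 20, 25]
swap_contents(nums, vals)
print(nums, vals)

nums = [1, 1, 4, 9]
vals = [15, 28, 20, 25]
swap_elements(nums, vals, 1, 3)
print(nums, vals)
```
[1, 1, 4, 9] [15, 28, 20, 25]
[1, 25, 4, 9] [15, 28, 20, 1]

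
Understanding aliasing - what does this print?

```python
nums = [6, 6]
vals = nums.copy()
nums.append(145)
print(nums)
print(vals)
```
[6, 6, 145]
[6, 6]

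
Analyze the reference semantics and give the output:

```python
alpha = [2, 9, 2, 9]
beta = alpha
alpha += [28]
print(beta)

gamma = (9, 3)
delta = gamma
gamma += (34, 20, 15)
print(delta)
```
[2, 9, 2, 9, 28]
(9, 3)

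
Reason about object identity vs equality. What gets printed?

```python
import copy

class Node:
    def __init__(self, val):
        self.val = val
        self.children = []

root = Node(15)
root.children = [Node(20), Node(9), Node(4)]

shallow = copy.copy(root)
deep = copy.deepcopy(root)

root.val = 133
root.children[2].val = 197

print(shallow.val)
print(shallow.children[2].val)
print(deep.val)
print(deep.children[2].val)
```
15
197
15
4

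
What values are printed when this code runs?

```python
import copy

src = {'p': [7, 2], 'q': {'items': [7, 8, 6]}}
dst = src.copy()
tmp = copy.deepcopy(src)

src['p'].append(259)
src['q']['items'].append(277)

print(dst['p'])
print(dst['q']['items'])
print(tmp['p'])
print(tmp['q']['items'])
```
[7, 2, 259]
[7, 8, 6, 277]
[7, 2]
[7, 8, 6]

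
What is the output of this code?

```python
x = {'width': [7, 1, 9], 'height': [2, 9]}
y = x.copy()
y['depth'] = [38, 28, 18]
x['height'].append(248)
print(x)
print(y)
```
{'width': [7, 1, 9], 'height': [2, 9, 248]}
{'width': [7, 1, 9], 'height': [2, 9, 248], 'depth': [38, 28, 18]}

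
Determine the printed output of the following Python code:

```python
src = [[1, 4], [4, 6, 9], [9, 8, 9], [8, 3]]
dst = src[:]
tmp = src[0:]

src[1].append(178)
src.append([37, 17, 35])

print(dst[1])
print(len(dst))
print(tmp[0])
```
[4, 6, 9, 178]
4
[1, 4]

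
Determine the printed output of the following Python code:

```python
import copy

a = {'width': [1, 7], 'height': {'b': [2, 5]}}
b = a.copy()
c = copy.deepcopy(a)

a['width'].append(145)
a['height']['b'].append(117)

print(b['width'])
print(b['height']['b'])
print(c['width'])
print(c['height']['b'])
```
[1, 7, 145]
[2, 5, 117]
[1, 7]
[2, 5]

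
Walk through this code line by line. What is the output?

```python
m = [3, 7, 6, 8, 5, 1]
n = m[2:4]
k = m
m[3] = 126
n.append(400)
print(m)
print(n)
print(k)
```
[3, 7, 6, 126, 5, 1]
[6, 8, 400]
[3, 7, 6, 126, 5, 1]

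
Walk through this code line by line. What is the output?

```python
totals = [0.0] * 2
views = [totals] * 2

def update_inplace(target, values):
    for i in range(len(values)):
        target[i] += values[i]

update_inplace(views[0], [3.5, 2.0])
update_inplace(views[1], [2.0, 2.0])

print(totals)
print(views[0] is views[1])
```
[5.5, 4.0]
True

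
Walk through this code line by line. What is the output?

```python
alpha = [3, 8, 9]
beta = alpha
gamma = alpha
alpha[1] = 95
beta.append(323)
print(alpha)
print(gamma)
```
[3, 95, 9, 323]
[3, 95, 9, 323]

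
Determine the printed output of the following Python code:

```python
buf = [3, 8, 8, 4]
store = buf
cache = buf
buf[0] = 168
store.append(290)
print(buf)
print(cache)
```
[168, 8, 8, 4, 290]
[168, 8, 8, 4, 290]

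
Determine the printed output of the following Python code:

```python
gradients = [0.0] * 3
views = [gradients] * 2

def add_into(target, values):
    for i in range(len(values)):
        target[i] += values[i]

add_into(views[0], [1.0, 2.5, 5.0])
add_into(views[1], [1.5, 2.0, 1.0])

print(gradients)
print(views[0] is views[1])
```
[2.5, 4.5, 6.0]
True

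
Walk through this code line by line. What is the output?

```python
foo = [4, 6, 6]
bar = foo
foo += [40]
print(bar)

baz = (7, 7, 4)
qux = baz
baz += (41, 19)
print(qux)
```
[4, 6, 6, 40]
(7, 7, 4)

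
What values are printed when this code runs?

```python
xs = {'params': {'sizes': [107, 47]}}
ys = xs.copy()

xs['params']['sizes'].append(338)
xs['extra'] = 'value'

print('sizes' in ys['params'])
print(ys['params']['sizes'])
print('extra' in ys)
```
True
[107, 47, 338]
False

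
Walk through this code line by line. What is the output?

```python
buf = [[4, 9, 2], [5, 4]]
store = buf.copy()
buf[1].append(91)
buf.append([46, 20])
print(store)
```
[[4, 9, 2], [5, 4, 91]]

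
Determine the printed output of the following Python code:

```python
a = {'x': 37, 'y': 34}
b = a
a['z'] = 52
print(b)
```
{'x': 37, 'y': 34, 'z': 52}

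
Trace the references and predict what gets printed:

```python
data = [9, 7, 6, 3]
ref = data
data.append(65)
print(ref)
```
[9, 7, 6, 3, 65]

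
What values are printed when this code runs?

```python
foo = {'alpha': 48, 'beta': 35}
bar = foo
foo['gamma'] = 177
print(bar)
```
{'alpha': 48, 'beta': 35, 'gamma': 177}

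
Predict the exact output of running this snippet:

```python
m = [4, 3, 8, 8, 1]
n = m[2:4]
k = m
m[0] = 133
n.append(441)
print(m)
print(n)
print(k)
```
[133, 3, 8, 8, 1]
[8, 8, 441]
[133, 3, 8, 8, 1]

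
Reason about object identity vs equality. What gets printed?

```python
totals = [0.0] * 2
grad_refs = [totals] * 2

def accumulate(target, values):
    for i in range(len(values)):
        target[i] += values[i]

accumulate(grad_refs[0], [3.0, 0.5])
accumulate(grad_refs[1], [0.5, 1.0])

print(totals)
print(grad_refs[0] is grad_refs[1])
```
[3.5, 1.5]
True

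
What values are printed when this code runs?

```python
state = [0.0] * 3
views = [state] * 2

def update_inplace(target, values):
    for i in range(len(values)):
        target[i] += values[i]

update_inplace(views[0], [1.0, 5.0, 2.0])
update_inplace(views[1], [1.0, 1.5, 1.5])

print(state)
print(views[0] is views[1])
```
[2.0, 6.5, 3.5]
True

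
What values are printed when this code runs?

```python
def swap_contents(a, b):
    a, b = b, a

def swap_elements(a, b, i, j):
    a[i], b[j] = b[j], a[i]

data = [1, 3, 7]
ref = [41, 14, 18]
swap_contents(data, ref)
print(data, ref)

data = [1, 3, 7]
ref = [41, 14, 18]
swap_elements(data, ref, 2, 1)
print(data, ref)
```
[1, 3, 7] [41, 14, 18]
[1, 3, 14] [41, 7, 18]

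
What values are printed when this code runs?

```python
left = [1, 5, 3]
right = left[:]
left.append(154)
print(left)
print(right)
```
[1, 5, 3, 154]
[1, 5, 3]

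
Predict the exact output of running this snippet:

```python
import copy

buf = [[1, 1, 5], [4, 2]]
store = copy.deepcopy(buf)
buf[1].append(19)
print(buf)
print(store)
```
[[1, 1, 5], [4, 2, 19]]
[[1, 1, 5], [4, 2]]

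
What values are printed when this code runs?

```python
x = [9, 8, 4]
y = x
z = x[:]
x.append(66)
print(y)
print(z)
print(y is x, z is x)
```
[9, 8, 4, 66]
[9, 8, 4]
True False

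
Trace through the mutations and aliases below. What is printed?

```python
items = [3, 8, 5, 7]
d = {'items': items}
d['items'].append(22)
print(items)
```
[3, 8, 5, 7, 22]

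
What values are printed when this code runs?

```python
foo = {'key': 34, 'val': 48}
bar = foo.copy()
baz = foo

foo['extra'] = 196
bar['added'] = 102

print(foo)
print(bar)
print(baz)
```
{'key': 34, 'val': 48, 'extra': 196}
{'key': 34, 'val': 48, 'added': 102}
{'key': 34, 'val': 48, 'extra': 196}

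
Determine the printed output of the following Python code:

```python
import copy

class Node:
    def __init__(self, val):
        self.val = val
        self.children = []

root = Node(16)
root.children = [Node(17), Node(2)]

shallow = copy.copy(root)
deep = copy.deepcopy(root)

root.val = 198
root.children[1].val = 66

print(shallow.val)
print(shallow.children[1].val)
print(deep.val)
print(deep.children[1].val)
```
16
66
16
2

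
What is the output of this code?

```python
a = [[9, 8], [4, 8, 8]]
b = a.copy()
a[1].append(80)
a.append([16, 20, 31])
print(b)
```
[[9, 8], [4, 8, 8, 80]]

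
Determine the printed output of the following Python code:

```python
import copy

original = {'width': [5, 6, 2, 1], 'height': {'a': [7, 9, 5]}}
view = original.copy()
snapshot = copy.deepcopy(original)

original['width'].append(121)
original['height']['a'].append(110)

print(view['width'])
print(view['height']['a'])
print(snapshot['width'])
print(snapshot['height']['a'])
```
[5, 6, 2, 1, 121]
[7, 9, 5, 110]
[5, 6, 2, 1]
[7, 9, 5]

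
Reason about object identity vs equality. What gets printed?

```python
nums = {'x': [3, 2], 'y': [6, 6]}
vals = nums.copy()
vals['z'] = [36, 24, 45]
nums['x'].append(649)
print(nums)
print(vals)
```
{'x': [3, 2, 649], 'y': [6, 6]}
{'x': [3, 2, 649], 'y': [6, 6], 'z': [36, 24, 45]}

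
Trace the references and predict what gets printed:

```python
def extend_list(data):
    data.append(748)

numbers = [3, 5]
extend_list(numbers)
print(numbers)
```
[3, 5, 748]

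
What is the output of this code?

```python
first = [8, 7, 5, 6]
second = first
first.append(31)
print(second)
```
[8, 7, 5, 6, 31]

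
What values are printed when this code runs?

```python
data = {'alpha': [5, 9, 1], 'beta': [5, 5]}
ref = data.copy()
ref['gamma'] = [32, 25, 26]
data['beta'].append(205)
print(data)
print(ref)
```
{'alpha': [5, 9, 1], 'beta': [5, 5, 205]}
{'alpha': [5, 9, 1], 'beta': [5, 5, 205], 'gamma': [32, 25, 26]}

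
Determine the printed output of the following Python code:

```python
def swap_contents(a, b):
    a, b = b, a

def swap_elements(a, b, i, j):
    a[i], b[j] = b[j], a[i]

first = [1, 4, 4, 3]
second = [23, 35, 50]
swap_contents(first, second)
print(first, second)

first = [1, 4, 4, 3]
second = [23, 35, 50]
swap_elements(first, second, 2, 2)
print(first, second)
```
[1, 4, 4, 3] [23, 35, 50]
[1, 4, 50, 3] [23, 35, 4]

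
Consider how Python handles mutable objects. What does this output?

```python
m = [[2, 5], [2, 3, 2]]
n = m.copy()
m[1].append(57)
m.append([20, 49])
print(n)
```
[[2, 5], [2, 3, 2, 57]]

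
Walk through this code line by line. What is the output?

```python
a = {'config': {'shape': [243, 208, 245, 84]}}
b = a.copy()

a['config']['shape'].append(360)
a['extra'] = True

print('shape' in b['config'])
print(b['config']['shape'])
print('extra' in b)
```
True
[243, 208, 245, 84, 360]
False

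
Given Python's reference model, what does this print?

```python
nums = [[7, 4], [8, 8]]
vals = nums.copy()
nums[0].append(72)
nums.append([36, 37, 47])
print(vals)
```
[[7, 4, 72], [8, 8]]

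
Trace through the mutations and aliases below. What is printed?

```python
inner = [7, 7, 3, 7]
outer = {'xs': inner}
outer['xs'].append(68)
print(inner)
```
[7, 7, 3, 7, 68]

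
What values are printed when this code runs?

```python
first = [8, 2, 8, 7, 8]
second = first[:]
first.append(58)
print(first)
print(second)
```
[8, 2, 8, 7, 8, 58]
[8, 2, 8, 7, 8]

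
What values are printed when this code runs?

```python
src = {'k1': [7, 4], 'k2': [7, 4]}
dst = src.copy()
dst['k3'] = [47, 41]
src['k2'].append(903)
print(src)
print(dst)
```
{'k1': [7, 4], 'k2': [7, 4, 903]}
{'k1': [7, 4], 'k2': [7, 4, 903], 'k3': [47, 41]}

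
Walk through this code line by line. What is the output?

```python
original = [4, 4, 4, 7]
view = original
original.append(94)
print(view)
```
[4, 4, 4, 7, 94]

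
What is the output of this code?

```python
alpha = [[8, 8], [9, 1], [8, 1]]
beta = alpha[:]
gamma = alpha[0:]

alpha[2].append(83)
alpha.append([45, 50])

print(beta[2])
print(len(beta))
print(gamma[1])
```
[8, 1, 83]
3
[9, 1]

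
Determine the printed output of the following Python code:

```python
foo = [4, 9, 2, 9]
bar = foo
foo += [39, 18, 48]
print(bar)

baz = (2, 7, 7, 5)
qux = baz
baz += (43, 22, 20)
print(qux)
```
[4, 9, 2, 9, 39, 18, 48]
(2, 7, 7, 5)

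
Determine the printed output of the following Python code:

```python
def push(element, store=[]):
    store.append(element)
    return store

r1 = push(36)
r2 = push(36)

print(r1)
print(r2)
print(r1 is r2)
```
[36, 36]
[36, 36]
True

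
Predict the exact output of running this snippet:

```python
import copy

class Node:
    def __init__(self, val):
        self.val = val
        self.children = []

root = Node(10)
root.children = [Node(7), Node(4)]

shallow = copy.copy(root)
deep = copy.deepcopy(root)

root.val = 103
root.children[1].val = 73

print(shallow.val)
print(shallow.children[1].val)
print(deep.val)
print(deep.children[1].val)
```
10
73
10
4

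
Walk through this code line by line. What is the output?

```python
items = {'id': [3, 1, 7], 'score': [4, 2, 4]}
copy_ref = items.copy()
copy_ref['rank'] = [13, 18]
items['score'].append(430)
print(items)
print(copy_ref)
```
{'id': [3, 1, 7], 'score': [4, 2, 4, 430]}
{'id': [3, 1, 7], 'score': [4, 2, 4, 430], 'rank': [13, 18]}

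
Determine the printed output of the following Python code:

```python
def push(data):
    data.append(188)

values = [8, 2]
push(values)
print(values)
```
[8, 2, 188]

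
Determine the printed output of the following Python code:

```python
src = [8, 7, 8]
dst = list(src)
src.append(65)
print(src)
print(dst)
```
[8, 7, 8, 65]
[8, 7, 8]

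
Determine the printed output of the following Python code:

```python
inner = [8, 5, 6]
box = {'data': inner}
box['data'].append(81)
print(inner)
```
[8, 5, 6, 81]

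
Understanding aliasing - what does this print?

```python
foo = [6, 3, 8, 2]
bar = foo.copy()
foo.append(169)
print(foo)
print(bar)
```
[6, 3, 8, 2, 169]
[6, 3, 8, 2]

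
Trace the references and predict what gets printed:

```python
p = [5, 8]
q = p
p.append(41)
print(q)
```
[5, 8, 41]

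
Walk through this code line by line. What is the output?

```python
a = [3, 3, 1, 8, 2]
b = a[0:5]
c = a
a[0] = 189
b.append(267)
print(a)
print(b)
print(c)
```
[189, 3, 1, 8, 2]
[3, 3, 1, 8, 2, 267]
[189, 3, 1, 8, 2]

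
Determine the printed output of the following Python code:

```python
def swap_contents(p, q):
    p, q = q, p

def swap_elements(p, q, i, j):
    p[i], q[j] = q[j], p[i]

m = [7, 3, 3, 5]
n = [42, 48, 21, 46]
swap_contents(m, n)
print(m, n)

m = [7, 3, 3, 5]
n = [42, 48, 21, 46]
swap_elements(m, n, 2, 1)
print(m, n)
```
[7, 3, 3, 5] [42, 48, 21, 46]
[7, 3, 48, 5] [42, 3, 21, 46]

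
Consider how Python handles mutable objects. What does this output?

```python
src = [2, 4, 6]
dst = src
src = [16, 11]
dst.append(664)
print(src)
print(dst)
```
[16, 11]
[2, 4, 6, 664]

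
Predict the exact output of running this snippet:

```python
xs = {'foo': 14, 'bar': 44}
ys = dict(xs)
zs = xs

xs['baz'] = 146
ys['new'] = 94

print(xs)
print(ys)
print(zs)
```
{'foo': 14, 'bar': 44, 'baz': 146}
{'foo': 14, 'bar': 44, 'new': 94}
{'foo': 14, 'bar': 44, 'baz': 146}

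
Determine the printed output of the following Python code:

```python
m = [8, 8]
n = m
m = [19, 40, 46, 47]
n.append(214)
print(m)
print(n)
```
[19, 40, 46, 47]
[8, 8, 214]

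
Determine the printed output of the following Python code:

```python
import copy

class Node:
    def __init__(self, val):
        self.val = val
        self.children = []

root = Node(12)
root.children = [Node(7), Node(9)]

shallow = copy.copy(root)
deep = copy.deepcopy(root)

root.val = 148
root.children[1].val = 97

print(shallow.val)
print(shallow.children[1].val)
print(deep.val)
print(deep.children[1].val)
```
12
97
12
9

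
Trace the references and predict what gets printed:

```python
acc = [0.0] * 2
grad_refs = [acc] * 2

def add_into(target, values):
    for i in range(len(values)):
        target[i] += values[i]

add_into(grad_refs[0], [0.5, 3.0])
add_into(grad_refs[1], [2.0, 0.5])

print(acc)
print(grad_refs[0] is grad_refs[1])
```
[2.5, 3.5]
True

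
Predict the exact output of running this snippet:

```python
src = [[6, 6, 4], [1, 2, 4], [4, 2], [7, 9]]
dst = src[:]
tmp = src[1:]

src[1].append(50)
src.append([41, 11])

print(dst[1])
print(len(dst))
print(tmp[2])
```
[1, 2, 4, 50]
4
[7, 9]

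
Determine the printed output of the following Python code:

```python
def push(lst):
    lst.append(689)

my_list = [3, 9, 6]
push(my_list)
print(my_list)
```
[3, 9, 6, 689]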